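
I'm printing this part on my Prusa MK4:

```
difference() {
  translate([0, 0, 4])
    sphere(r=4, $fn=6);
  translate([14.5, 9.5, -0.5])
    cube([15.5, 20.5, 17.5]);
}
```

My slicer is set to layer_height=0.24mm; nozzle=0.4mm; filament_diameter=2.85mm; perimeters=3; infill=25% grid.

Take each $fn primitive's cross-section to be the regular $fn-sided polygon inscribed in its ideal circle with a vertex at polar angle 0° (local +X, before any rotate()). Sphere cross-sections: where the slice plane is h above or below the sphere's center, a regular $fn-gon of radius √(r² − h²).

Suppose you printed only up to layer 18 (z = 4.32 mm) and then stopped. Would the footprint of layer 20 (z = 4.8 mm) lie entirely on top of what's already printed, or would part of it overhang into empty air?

Compare the two slices. At z = 4.32: the r=4 sphere slices to a regular 6-gon of circumradius 3.987 (√(r²−h²) with h=0.32 from center) (area = (6/2)·3.987²·sin(360°/6) = 41.30 mm²); the cube at (14.5, 9.5) (footprint 15.5×20.5) is included at this height (area 317.75 mm²); After the difference (first − rest): starting from the r=4 sphere (41.30 mm²), the 15.5×20.5 cube at (14.5, 9.5) misses the remaining region (no effect) — area = 41.30 mm². At z = 4.8: the r=4 sphere contributes a regular 6-gon of circumradius √(4²−0.8²) = 3.919 (area = (6/2)·3.919²·sin(360°/6) = 39.91 mm²); the cube at (14.5, 9.5) (footprint 15.5×20.5) is included at this height (area 317.75 mm²); Subtracting the remaining from the first: starting from the r=4 sphere (39.91 mm²), the 15.5×20.5 cube at (14.5, 9.5) misses the remaining region (no effect) — area = 39.91 mm². Checking containment: the cross-section at z = 4.8 is a subset of the cross-section at z = 4.32.

entirely on top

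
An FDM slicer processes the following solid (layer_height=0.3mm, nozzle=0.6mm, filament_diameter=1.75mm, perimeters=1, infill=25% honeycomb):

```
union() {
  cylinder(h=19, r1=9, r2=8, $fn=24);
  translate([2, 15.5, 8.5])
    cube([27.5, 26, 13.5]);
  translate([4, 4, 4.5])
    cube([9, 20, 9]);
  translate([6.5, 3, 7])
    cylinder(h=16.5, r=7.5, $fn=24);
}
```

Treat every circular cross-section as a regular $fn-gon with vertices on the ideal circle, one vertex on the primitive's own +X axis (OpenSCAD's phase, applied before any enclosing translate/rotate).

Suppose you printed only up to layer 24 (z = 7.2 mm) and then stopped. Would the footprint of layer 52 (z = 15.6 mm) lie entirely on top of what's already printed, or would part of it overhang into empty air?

Compare the two slices. At z = 7.2: the cone: at t=0.379 of its height the radius interpolates to r₁+(r₂−r₁)t = 8.621, giving a regular 24-gon of that circumradius (area = (24/2)·8.621²·sin(360°/24) = 230.83 mm²); the cube at (2, 15.5) is not intersected at this z (z outside [8.5, 22]); the cube at (4, 4) (footprint 9×20) is included at this height (area 180.00 mm²); the cylinder at (6.5, 3): section is a regular 24-gon, circumradius r=7.5 (area = (24/2)·7.500²·sin(360°/24) = 174.70 mm²); Taking the union: the regions partially overlap — summed areas 585.54 mm² minus the doubly-counted overlap 141.05 mm² gives 444.49 mm² — area = 444.49 mm². At z = 15.6: the cone contributes a regular 24-gon of circumradius 8.179 (interpolated between r1=9 and r2=8 at t=0.821) (area = (24/2)·8.179²·sin(360°/24) = 207.76 mm²); the cube at (2, 15.5) is present — its section is the full 27.5×26 rectangle (area 715.00 mm²); the cube at (4, 4) is not intersected at this z (z outside [4.5, 13.5]); the r=7.5 cylinder at (6.5, 3) contributes a regular 24-gon of circumradius 7.5 (area = (24/2)·7.500²·sin(360°/24) = 174.70 mm²); Combining (union): the regions partially overlap — summed areas 1097.47 mm² minus the doubly-counted overlap 83.15 mm² gives 1014.32 mm² — area = 1014.32 mm². Checking containment: at z = 15.6 the cross-section extends beyond the z = 7.2 cross-section by about 638.50 mm².

part overhangs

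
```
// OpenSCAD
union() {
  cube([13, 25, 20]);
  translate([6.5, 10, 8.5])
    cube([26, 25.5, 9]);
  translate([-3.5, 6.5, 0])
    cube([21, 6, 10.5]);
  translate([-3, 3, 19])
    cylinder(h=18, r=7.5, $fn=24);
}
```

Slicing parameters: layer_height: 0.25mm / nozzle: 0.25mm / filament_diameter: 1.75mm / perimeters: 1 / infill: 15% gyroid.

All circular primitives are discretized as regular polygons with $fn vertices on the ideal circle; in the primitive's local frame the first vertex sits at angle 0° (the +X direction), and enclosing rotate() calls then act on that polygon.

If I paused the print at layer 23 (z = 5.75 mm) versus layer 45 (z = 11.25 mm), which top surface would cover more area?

Layer 23 (z = 5.75): the 13×25 cube contributes its full rectangle (area 325.00 mm²); the cube at (6.5, 10) does not reach this height (z outside [8.5, 17.5]); the cube at (-3.5, 6.5) (footprint 21×6) is included at this height (area 126.00 mm²); the cylinder at (-3, 3) is absent (z outside [19, 37]); Combining (union): the regions partially overlap — summed areas 451.00 mm² minus the doubly-counted overlap 78.00 mm² gives 373.00 mm² — area = 373.00 mm². So its area = 373.00 mm². Layer 45 (z = 11.25): the cube is present — its section is the full 13×25 rectangle (area 325.00 mm²); the cube at (6.5, 10) (footprint 26×25.5) is included at this height (area 663.00 mm²); the cube at (-3.5, 6.5) is absent (z outside [0, 10.5]); the cylinder at (-3, 3) is not intersected at this z (z outside [19, 37]); Combining (union): the regions partially overlap — summed areas 988.00 mm² minus the doubly-counted overlap 97.50 mm² gives 890.50 mm² — area = 890.50 mm². So its area = 890.50 mm². Layer 45 is larger (890.50 vs 373.00 mm²).

layer 45 (z = 11.25 mm)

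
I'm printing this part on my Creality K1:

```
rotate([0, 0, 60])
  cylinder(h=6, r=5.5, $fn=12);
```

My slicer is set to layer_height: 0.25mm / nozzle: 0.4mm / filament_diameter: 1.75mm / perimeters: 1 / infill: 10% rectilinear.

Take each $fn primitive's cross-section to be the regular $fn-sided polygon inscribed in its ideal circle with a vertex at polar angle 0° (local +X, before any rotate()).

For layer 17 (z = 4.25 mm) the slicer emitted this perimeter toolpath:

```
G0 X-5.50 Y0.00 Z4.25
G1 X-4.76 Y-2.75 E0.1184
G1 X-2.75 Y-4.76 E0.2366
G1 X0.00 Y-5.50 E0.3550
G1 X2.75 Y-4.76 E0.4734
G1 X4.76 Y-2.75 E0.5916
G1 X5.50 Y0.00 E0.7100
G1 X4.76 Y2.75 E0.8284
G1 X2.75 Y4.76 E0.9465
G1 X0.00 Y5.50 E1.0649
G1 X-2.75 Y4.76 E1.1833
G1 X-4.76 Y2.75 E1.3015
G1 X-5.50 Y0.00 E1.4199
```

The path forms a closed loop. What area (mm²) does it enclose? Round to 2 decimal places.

90.69 mm²

Apply the shoelace formula to the sequence of (X, Y) vertices; enclosed area = 90.69 mm².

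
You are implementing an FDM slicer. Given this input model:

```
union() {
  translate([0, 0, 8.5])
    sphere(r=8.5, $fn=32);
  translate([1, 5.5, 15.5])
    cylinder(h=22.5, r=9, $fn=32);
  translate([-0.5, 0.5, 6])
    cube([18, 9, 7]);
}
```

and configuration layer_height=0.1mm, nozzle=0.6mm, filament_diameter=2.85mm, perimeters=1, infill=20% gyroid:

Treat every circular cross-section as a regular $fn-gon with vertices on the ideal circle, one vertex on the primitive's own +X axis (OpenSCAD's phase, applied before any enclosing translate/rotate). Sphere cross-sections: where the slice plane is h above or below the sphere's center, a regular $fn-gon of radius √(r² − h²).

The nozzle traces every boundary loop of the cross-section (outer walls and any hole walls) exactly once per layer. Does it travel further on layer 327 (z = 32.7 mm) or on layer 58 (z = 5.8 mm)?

layer 327 (z = 32.7 mm)

Layer 327 (z = 32.7): the sphere is not intersected at this z (|z−center|=24.200 > r=8.5); the r=9 cylinder at (1, 5.5) gives a regular 32-gon of circumradius 9 (constant along its height) (perimeter = 2·32·9.000·sin(180°/32) = 56.46 mm); the cube at (-0.5, 0.5) is not intersected at this z (z outside [6, 13]); Merging all regions: only the r=9 cylinder at (1, 5.5) is present, so the union is just that shape — boundary = 56.46 mm. So its perimeter = 56.46 mm. Layer 58 (z = 5.8): the r=8.5 sphere contributes a regular 32-gon of circumradius √(8.5²−2.7²) = 8.060 (perimeter = 2·32·8.060·sin(180°/32) = 50.56 mm); the cylinder at (1, 5.5) is not intersected at this z (z outside [15.5, 38]); the cube at (-0.5, 0.5) is not intersected at this z (z outside [6, 13]); Combining (union): only the r=8.5 sphere is present, so the union is just that shape — boundary = 50.56 mm. So its perimeter = 50.56 mm. Layer 327 is larger (56.46 vs 50.56 mm).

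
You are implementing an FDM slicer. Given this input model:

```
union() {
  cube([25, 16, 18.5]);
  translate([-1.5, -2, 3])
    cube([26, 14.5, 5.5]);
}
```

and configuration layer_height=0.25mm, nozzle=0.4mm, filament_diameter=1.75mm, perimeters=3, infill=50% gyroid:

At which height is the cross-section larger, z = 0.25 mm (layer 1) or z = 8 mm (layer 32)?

Layer 1 (z = 0.25): the cube (footprint 25×16) is included at this height (area 400.00 mm²); the cube at (-1.5, -2) is absent (z outside [3, 8.5]); Taking the union: only the 25×16 cube is present, so the union is just that shape — area = 400.00 mm². So its area = 400.00 mm². Layer 32 (z = 8): the 25×16 cube contributes its full rectangle (area 400.00 mm²); the cube at (-1.5, -2) is present — its section is the full 26×14.5 rectangle (area 377.00 mm²); Merging all regions: the regions partially overlap — summed areas 777.00 mm² minus the doubly-counted overlap 306.25 mm² gives 470.75 mm² — area = 470.75 mm². So its area = 470.75 mm². Layer 32 is larger (470.75 vs 400.00 mm²).

layer 32 (z = 8 mm)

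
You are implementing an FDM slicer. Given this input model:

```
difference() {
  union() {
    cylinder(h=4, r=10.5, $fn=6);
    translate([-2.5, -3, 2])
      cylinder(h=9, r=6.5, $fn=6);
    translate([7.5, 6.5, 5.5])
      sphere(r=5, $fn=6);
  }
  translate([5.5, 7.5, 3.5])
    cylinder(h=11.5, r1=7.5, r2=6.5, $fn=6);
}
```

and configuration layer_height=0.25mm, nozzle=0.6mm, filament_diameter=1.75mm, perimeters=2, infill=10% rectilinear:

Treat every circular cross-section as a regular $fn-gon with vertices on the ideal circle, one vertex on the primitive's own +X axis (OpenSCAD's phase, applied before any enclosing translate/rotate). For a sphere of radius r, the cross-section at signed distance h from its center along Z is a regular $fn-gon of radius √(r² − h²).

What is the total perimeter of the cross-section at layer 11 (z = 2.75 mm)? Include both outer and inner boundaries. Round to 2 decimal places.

70.09 mm

At z = 2.75 mm: the r=10.5 cylinder gives a regular 6-gon of circumradius 10.5 (constant along its height) (perimeter = 2·6·10.500·sin(180°/6) = 63.00 mm); the r=6.5 cylinder at (-2.5, -3) contributes a regular 6-gon of circumradius 6.5 (perimeter = 2·6·6.500·sin(180°/6) = 39.00 mm); the r=5 sphere at (7.5, 6.5) slices to a regular 6-gon of circumradius 4.176 (√(r²−h²) with h=2.75 from center) (perimeter = 2·6·4.176·sin(180°/6) = 25.05 mm); Taking the union: the regions partially overlap (shared area 125.81 mm²), so the edge portions inside another operand are dropped and the merged outline is re-measured after clipping — boundary = 70.09 mm; the cone at (5.5, 7.5) is absent (z outside [3.5, 15]); Subtracting the remaining from the first: none of the subtracted shapes is present at this height, so the result so far is unchanged — boundary = 70.09 mm. Overall, the cross-section is a single solid region. Total boundary length (outer) = 70.09 mm.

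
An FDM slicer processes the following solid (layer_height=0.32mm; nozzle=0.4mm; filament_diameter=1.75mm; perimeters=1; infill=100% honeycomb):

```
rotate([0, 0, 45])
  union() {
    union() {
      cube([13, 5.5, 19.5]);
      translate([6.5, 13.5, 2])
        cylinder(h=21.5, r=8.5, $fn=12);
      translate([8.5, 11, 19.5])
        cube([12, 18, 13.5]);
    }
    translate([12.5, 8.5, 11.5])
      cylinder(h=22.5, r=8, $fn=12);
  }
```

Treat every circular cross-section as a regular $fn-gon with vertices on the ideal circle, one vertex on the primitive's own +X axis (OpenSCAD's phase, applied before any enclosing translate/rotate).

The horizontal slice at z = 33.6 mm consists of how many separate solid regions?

1

At z = 33.6 mm: the cube does not reach this height (z outside [0, 19.5]); the cylinder at (6.5, 13.5) is absent (z outside [2, 23.5]); the cube at (8.5, 11) does not reach this height (z outside [19.5, 33]); Taking the union: nothing is present at this height; the cylinder at (12.5, 8.5): section is a regular 12-gon, circumradius r=8; Taking the union: only the r=8 cylinder at (12.5, 8.5) is present, so the union is just that shape — 1 connected region; (whole slice rotated 45° about Z — lengths, areas and connectivity unchanged). The result has 1 disconnected region.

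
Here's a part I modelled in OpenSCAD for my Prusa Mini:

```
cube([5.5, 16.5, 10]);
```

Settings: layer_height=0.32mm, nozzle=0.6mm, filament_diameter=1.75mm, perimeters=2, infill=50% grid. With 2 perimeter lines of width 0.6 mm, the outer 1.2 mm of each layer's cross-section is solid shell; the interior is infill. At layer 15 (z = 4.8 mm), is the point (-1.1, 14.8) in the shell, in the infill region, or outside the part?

outside

At z = 4.8 mm: the cube (footprint 5.5×16.5) is included at this height. Overall, the cross-section is a single solid region. The nearest boundary edge runs (0.00, 16.50)→(0.00, 0.00); distance from the point to it = 1.10 mm. The point is not inside any of the regions above, so it lies outside the cross-section (1.10 mm from the nearest boundary).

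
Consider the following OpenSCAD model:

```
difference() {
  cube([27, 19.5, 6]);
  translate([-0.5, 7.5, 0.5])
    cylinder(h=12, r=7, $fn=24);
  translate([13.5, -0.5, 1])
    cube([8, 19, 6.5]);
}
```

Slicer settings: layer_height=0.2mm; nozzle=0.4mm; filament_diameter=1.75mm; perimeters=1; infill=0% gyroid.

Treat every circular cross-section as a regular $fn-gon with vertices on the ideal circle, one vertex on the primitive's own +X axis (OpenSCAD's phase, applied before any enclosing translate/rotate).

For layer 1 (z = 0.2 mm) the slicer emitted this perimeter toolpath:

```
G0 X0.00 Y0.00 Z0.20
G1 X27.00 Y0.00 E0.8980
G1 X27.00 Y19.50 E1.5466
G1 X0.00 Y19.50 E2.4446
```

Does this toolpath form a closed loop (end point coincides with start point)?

no

Start point (G0): (0.00, 0.00). End point (last G1): the path does not return to the start — open.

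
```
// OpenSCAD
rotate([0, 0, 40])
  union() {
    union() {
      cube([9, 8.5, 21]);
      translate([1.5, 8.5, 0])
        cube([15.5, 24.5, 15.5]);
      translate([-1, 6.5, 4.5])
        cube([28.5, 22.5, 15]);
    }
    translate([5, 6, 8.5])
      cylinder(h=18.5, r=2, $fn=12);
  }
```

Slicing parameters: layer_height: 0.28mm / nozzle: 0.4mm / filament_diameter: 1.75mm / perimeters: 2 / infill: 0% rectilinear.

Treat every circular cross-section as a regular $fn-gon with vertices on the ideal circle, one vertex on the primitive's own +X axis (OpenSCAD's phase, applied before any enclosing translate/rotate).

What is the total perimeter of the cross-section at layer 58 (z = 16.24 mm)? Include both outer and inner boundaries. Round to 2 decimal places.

At z = 16.24 mm: the 9×8.5 cube contributes its full rectangle (perimeter 35.00 mm); the cube at (1.5, 8.5) does not reach this height (z outside [0, 15.5]); the cube at (-1, 6.5) (footprint 28.5×22.5) is included at this height (perimeter 102.00 mm); Taking the union: the regions partially overlap (shared area 18.00 mm²), so the edge portions inside another operand are dropped and the merged outline is re-measured after clipping — boundary = 115.00 mm; the cylinder at (5, 6): section is a regular 12-gon, circumradius r=2 (perimeter = 2·12·2.000·sin(180°/12) = 12.42 mm); Merging all regions: the r=2 cylinder at (5, 6) lies entirely inside the result so far, so the union is just the result so far — boundary = 115.00 mm; (rotated 40° about Z; rotation is an isometry so areas/perimeters/island counts are preserved). Overall, the cross-section is a single solid region. Total boundary length (outer) = 115.00 mm.

115.00 mm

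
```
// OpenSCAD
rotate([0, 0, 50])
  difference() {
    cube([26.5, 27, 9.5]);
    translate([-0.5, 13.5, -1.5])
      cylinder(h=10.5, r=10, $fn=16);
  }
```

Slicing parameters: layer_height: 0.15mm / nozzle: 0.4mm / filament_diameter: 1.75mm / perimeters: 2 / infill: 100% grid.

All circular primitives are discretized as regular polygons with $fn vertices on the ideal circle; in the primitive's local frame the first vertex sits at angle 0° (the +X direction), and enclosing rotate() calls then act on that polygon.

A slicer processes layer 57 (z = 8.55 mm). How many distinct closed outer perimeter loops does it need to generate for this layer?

At z = 8.55 mm: the cube is present — its section is the full 26.5×27 rectangle; the cylinder at (-0.5, 13.5): section is a regular 16-gon, circumradius r=10; After the difference (first − rest): starting from the 26.5×27 cube, the r=10 cylinder at (-0.5, 13.5) partially overlaps it — only the 143.12 mm² overlap (of its 306.15 mm²) is removed, clipping the outline — 1 connected region; (rotated 50° about Z; rotation is an isometry so areas/perimeters/island counts are preserved). The result has 1 disconnected region.

1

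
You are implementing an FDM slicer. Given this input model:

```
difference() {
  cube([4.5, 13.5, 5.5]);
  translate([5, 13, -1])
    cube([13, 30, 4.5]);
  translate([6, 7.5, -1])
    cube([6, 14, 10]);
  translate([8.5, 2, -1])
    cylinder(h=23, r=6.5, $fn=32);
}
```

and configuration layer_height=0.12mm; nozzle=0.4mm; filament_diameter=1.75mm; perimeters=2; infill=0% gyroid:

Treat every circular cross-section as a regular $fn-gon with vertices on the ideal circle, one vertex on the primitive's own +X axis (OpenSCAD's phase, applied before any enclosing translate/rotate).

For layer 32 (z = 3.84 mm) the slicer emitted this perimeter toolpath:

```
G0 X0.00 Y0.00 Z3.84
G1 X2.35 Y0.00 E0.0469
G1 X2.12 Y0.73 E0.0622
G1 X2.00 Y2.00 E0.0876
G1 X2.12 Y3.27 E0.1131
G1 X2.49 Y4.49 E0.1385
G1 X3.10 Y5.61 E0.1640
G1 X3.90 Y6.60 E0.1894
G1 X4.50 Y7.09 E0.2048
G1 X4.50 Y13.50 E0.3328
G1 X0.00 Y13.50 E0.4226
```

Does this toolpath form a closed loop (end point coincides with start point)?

no

Start point (G0): (0.00, 0.00). End point (last G1): the path does not return to the start — open.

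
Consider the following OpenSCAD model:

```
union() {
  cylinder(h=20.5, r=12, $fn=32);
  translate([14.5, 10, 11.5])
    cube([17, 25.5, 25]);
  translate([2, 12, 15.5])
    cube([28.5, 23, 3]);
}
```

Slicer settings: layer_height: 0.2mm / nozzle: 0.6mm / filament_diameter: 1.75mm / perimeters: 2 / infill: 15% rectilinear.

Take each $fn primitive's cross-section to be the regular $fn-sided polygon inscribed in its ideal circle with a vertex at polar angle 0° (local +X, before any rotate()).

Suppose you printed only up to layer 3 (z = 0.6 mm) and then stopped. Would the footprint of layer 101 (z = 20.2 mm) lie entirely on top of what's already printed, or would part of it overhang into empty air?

part overhangs

Compare the two slices. At z = 0.6: the cylinder: section is a regular 32-gon, circumradius r=12 (area = (32/2)·12.000²·sin(360°/32) = 449.49 mm²); the cube at (14.5, 10) does not reach this height (z outside [11.5, 36.5]); the cube at (2, 12) is not intersected at this z (z outside [15.5, 18.5]); Merging all regions: only the r=12 cylinder is present, so the union is just that shape — area = 449.49 mm². At z = 20.2: the cylinder: section is a regular 32-gon, circumradius r=12 (area = (32/2)·12.000²·sin(360°/32) = 449.49 mm²); the cube at (14.5, 10) (footprint 17×25.5) is included at this height (area 433.50 mm²); the cube at (2, 12) is not intersected at this z (z outside [15.5, 18.5]); Merging all regions: the 2 present regions are separate (no shared area or edge), so areas and boundary lengths simply add and each stays a separate island — area = 882.99 mm². Checking containment: at z = 20.2 the cross-section extends beyond the z = 0.6 cross-section by about 433.50 mm².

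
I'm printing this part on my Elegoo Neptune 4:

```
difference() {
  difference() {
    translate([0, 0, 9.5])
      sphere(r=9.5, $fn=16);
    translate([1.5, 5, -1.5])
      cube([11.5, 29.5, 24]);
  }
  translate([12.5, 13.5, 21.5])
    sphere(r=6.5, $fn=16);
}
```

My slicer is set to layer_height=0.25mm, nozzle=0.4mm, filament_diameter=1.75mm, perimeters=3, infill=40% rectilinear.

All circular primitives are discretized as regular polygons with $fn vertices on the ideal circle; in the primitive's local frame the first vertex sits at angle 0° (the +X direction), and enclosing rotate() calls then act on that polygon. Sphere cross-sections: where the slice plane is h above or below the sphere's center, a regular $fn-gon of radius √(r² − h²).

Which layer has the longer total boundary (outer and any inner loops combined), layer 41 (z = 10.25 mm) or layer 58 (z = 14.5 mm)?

Layer 41 (z = 10.25): the sphere: section is a regular 16-gon, circumradius = √(r²−h²) = √(9.5²−0.75²) = 9.470 (perimeter = 2·16·9.470·sin(180°/16) = 59.12 mm); the cube at (1.5, 5) (footprint 11.5×29.5) is included at this height (perimeter 82.00 mm); After the difference (first − rest): starting from the r=9.5 sphere, the 11.5×29.5 cube at (1.5, 5) partially overlaps it — only the 17.74 mm² overlap (of its 339.25 mm²) is removed, clipping the outline — boundary = 61.72 mm; the sphere at (12.5, 13.5) is absent (|z−center|=11.250 > r=6.5); Taking the first minus the rest: none of the subtracted shapes is present at this height, so the result so far is unchanged — boundary = 61.72 mm. So its perimeter = 61.72 mm. Layer 58 (z = 14.5): the r=9.5 sphere slices to a regular 16-gon of circumradius 8.078 (√(r²−h²) with h=5 from center) (perimeter = 2·16·8.078·sin(180°/16) = 50.43 mm); the cube at (1.5, 5) is present — its section is the full 11.5×29.5 rectangle (perimeter 82.00 mm); Taking the first minus the rest: starting from the r=9.5 sphere, the 11.5×29.5 cube at (1.5, 5) partially overlaps it — only the 8.50 mm² overlap (of its 339.25 mm²) is removed, clipping the outline — boundary = 52.27 mm; the sphere at (12.5, 13.5) is not intersected at this z (|z−center|=7.000 > r=6.5); After the difference (first − rest): none of the subtracted shapes is present at this height, so the result so far is unchanged — boundary = 52.27 mm. So its perimeter = 52.27 mm. Layer 41 is larger (61.72 vs 52.27 mm).

layer 41 (z = 10.25 mm)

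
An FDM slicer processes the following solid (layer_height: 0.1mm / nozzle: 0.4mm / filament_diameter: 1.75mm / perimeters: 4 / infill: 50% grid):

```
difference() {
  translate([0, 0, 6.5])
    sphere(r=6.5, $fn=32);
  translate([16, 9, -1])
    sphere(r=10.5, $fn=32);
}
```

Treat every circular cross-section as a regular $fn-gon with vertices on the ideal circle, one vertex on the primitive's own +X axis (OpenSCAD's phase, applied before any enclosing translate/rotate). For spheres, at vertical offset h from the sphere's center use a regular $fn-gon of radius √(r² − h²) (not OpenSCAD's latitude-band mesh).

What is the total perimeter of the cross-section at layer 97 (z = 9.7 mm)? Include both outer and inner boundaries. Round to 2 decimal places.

35.49 mm

At z = 9.7 mm: the r=6.5 sphere contributes a regular 32-gon of circumradius √(6.5²−3.2²) = 5.658 (perimeter = 2·32·5.658·sin(180°/32) = 35.49 mm); the sphere at (16, 9) does not reach this height (|z−center|=10.700 > r=10.5); Subtracting the remaining from the first: none of the subtracted shapes is present at this height, so the r=6.5 sphere is unchanged — boundary = 35.49 mm. Overall, the cross-section is a single solid region. Total boundary length (outer) = 35.49 mm.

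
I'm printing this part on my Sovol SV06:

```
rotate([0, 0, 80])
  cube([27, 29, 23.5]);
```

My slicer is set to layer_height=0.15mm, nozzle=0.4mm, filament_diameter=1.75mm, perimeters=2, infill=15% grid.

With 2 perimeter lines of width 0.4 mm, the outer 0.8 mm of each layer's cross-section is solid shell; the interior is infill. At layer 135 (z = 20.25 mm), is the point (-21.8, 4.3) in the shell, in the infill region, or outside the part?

At z = 20.25 mm: the cube is present — its section is the full 27×29 rectangle; (whole slice rotated 80° about Z — lengths, areas and connectivity unchanged). Overall, the cross-section is a single solid region. Undo the 80° rotation: the query point maps to (0.449, 22.215) in the un-rotated model frame. The nearest boundary edge runs (0.00, 29.00)→(0.00, 0.00); distance from the point to it = 0.45 mm. The point is inside the cross-section, 0.45 mm from the nearest boundary — within the 0.8 mm shell band (2 × 0.4).

shell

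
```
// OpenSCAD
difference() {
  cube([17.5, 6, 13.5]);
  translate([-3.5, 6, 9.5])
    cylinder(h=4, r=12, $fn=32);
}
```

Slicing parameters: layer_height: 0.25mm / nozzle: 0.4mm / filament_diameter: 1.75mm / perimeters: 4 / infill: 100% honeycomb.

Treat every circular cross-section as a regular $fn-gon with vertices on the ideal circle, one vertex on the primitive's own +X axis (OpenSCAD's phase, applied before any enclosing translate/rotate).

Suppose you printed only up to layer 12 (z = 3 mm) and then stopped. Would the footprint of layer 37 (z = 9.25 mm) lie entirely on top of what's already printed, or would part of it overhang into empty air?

entirely on top

Compare the two slices. At z = 3: the 17.5×6 cube contributes its full rectangle (area 105.00 mm²); the cylinder at (-3.5, 6) is not intersected at this z (z outside [9.5, 13.5]); Taking the first minus the rest: none of the subtracted shapes is present at this height, so the 17.5×6 cube is unchanged — area = 105.00 mm². At z = 9.25: the 17.5×6 cube contributes its full rectangle (area 105.00 mm²); the cylinder at (-3.5, 6) is absent (z outside [9.5, 13.5]); Taking the first minus the rest: none of the subtracted shapes is present at this height, so the 17.5×6 cube is unchanged — area = 105.00 mm². Checking containment: the cross-section at z = 9.25 is a subset of the cross-section at z = 3.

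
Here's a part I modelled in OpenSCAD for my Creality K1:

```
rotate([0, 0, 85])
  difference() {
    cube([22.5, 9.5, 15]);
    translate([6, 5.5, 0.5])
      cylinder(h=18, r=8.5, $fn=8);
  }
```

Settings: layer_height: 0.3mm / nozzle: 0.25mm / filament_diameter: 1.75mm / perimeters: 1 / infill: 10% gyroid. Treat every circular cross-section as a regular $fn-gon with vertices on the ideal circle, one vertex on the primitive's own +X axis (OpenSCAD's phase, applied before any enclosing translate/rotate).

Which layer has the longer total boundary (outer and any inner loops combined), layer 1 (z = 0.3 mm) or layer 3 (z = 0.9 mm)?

layer 1 (z = 0.3 mm)

Layer 1 (z = 0.3): the 22.5×9.5 cube contributes its full rectangle (perimeter 64.00 mm); the cylinder at (6, 5.5) does not reach this height (z outside [0.5, 18.5]); Subtracting the remaining from the first: none of the subtracted shapes is present at this height, so the 22.5×9.5 cube is unchanged — boundary = 64.00 mm; (rotated 85° about Z; rotation is an isometry so areas/perimeters/island counts are preserved). So its perimeter = 64.00 mm. Layer 3 (z = 0.9): the cube is present — its section is the full 22.5×9.5 rectangle (perimeter 64.00 mm); the r=8.5 cylinder at (6, 5.5) contributes a regular 8-gon of circumradius 8.5 (perimeter = 2·8·8.500·sin(180°/8) = 52.04 mm); Taking the first minus the rest: starting from the 22.5×9.5 cube, the r=8.5 cylinder at (6, 5.5) partially overlaps it — only the 128.17 mm² overlap (of its 204.35 mm²) is removed, clipping the outline — boundary = 39.72 mm; (rotated 85° about Z; rotation is an isometry so areas/perimeters/island counts are preserved). So its perimeter = 39.72 mm. Layer 1 is larger (64.00 vs 39.72 mm).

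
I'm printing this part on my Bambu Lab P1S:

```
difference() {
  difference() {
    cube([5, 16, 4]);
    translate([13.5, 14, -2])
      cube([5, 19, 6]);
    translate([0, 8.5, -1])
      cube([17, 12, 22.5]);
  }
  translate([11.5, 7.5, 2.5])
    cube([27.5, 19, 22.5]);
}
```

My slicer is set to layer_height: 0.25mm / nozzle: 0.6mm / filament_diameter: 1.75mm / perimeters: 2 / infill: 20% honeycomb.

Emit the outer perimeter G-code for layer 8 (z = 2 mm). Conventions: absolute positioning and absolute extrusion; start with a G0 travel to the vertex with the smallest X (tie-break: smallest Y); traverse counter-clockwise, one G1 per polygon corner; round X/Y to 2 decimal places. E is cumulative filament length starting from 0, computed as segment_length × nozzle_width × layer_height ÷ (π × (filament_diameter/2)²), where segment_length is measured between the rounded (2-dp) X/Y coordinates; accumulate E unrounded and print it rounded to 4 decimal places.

G0 X0.00 Y0.00 Z2.00
G1 X5.00 Y0.00 E0.3118
G1 X5.00 Y8.50 E0.8419
G1 X0.00 Y8.50 E1.1537
G1 X0.00 Y0.00 E1.6838

At z = 2 mm: the cube is present — its section is the full 5×16 rectangle; the cube at (13.5, 14) is present — its section is the full 5×19 rectangle; the 17×12 cube at (0, 8.5) contributes its full rectangle; Subtracting the remaining from the first: starting from the 5×16 cube, the 5×19 cube at (13.5, 14) misses the remaining region (no effect); the 17×12 cube at (0, 8.5) partially overlaps it — only the 37.50 mm² overlap (of its 204.00 mm²) is removed, clipping the outline — 1 connected region; the cube at (11.5, 7.5) does not reach this height (z outside [2.5, 25]); Subtracting the remaining from the first: none of the subtracted shapes is present at this height, so the result so far is unchanged — 1 connected region. The outline is a single polygon with 4 vertices. Extrusion per mm of travel: 0.6 × 0.25 / (π × 0.875²) = 0.062363. Accumulating E over each segment gives final E = 1.6838.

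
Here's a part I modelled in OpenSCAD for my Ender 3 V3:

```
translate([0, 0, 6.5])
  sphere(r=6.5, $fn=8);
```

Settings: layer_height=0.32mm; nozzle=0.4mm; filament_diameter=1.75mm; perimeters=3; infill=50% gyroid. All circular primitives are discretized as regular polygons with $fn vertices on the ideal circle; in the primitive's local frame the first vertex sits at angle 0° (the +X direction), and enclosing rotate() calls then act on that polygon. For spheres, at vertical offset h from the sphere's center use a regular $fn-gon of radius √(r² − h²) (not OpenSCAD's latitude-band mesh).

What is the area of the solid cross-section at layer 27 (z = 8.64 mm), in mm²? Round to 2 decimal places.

At z = 8.64 mm: the r=6.5 sphere slices to a regular 8-gon of circumradius 6.138 (√(r²−h²) with h=2.14 from center) (area = (8/2)·6.138²·sin(360°/8) = 106.55 mm²). Overall, the cross-section is a single solid region. Net area = 106.55 mm².

106.55 mm²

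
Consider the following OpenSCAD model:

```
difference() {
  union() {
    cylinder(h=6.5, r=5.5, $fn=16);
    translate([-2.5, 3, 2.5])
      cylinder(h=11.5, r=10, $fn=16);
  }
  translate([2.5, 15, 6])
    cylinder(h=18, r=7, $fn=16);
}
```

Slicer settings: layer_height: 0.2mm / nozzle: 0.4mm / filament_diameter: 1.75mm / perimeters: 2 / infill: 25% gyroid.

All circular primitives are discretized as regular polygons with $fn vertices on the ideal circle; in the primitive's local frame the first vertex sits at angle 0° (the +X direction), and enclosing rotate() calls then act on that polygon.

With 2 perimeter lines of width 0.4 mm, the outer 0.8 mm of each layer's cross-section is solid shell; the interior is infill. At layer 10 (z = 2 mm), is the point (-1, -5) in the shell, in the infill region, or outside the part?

At z = 2 mm: the r=5.5 cylinder gives a regular 16-gon of circumradius 5.5 (constant along its height); the cylinder at (-2.5, 3) is absent (z outside [2.5, 14]); Combining (union): only the r=5.5 cylinder is present, so the union is just that shape — 1 connected region; the cylinder at (2.5, 15) is not intersected at this z (z outside [6, 24]); After the difference (first − rest): none of the subtracted shapes is present at this height, so the result so far is unchanged — 1 connected region. Overall, the cross-section is a single solid region. The nearest boundary edge runs (-2.10, -5.08)→(-0.00, -5.50); distance from the point to it = 0.30 mm. The point is inside the cross-section, 0.30 mm from the nearest boundary — within the 0.8 mm shell band (2 × 0.4).

shell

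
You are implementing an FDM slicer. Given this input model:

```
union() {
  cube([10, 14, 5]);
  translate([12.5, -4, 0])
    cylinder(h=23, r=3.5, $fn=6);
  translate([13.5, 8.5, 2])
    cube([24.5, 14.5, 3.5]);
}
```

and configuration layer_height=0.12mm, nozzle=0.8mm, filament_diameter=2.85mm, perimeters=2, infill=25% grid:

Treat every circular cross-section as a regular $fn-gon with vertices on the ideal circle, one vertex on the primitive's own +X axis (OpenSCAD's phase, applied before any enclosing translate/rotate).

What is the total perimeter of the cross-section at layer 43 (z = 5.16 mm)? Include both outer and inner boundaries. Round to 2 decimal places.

At z = 5.16 mm: the cube does not reach this height (z outside [0, 5]); the r=3.5 cylinder at (12.5, -4) contributes a regular 6-gon of circumradius 3.5 (perimeter = 2·6·3.500·sin(180°/6) = 21.00 mm); the cube at (13.5, 8.5) (footprint 24.5×14.5) is included at this height (perimeter 78.00 mm); Merging all regions: the 2 present regions are separate (no shared area or edge), so areas and boundary lengths simply add and each stays a separate island — boundary = 99.00 mm. Overall, the cross-section has 2 separate islands. Total boundary length (outer) = 99.00 mm.

99.00 mm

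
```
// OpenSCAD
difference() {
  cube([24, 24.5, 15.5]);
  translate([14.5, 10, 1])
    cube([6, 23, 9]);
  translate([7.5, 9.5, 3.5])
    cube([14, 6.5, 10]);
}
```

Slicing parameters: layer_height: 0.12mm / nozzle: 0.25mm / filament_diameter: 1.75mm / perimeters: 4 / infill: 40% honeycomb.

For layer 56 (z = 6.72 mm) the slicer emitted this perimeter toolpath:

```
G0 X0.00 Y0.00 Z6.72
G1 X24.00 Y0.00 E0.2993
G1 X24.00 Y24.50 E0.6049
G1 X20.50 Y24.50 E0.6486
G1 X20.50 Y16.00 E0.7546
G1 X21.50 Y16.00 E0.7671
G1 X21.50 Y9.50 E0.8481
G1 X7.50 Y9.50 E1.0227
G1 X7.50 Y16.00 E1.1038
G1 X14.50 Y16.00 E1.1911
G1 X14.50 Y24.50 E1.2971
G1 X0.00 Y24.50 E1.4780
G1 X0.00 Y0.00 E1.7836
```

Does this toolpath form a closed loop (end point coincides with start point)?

Start point (G0): (0.00, 0.00). End point (last G1): the path returns to the start — closed.

yes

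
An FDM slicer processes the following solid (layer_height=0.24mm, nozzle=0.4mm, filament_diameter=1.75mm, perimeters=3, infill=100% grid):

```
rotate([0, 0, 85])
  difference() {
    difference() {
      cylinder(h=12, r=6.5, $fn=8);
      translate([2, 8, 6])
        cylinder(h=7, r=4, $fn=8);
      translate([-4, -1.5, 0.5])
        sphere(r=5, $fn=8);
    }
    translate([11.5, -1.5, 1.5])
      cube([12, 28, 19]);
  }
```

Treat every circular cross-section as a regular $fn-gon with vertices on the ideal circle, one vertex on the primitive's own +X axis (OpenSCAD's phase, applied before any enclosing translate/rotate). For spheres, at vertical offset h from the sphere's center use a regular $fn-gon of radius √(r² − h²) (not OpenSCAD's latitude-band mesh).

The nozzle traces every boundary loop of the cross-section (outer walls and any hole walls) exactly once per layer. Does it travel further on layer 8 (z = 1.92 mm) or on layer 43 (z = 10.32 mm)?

layer 8 (z = 1.92 mm)

Layer 8 (z = 1.92): the cylinder: section is a regular 8-gon, circumradius r=6.5 (perimeter = 2·8·6.500·sin(180°/8) = 39.80 mm); the cylinder at (2, 8) is absent (z outside [6, 13]); the sphere at (-4, -1.5): section is a regular 8-gon, circumradius = √(r²−h²) = √(5²−1.42²) = 4.794 (perimeter = 2·8·4.794·sin(180°/8) = 29.35 mm); After the difference (first − rest): starting from the r=6.5 cylinder, the r=5 sphere at (-4, -1.5) partially overlaps it — only the 44.09 mm² overlap (of its 65.01 mm²) is removed, clipping the outline — boundary = 43.60 mm; the 12×28 cube at (11.5, -1.5) contributes its full rectangle (perimeter 80.00 mm); Taking the first minus the rest: starting from that combined region, the 12×28 cube at (11.5, -1.5) misses the remaining region (no effect) — boundary = 43.60 mm; (rotated 85° about Z; rotation is an isometry so areas/perimeters/island counts are preserved). So its perimeter = 43.60 mm. Layer 43 (z = 10.32): the r=6.5 cylinder contributes a regular 8-gon of circumradius 6.5 (perimeter = 2·8·6.500·sin(180°/8) = 39.80 mm); the cylinder at (2, 8): section is a regular 8-gon, circumradius r=4 (perimeter = 2·8·4.000·sin(180°/8) = 24.49 mm); the sphere at (-4, -1.5) does not reach this height (|z−center|=9.820 > r=5); Taking the first minus the rest: starting from the r=6.5 cylinder, the r=4 cylinder at (2, 8) partially overlaps it — only the 6.30 mm² overlap (of its 45.25 mm²) is removed, clipping the outline — boundary = 40.33 mm; the cube at (11.5, -1.5) is present — its section is the full 12×28 rectangle (perimeter 80.00 mm); Subtracting the remaining from the first: starting from the result so far, the 12×28 cube at (11.5, -1.5) misses the remaining region (no effect) — boundary = 40.33 mm; (whole slice rotated 85° about Z — lengths, areas and connectivity unchanged). So its perimeter = 40.33 mm. Layer 8 is larger (43.60 vs 40.33 mm).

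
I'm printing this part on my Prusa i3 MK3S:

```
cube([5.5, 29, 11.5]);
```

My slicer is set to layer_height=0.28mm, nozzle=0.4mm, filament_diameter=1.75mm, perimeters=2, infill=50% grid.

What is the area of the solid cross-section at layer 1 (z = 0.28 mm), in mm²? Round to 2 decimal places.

159.50 mm²

At z = 0.28 mm: the cube is present — its section is the full 5.5×29 rectangle (area 159.50 mm²). Overall, the cross-section is a single solid region. Net area = 159.50 mm².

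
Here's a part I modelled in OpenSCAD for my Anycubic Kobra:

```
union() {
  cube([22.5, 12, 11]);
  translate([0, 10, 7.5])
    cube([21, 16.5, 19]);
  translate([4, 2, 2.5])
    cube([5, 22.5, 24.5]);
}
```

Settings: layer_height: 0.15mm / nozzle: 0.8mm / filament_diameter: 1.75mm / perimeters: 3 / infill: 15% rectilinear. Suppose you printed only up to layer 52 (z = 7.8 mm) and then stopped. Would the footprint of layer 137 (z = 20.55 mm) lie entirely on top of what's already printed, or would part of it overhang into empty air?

Compare the two slices. At z = 7.8: the cube (footprint 22.5×12) is included at this height (area 270.00 mm²); the 21×16.5 cube at (0, 10) contributes its full rectangle (area 346.50 mm²); the cube at (4, 2) (footprint 5×22.5) is included at this height (area 112.50 mm²); Combining (union): the regions partially overlap — summed areas 729.00 mm² minus the doubly-counted overlap 154.50 mm² gives 574.50 mm² — area = 574.50 mm². At z = 20.55: the cube is not intersected at this z (z outside [0, 11]); the cube at (0, 10) (footprint 21×16.5) is included at this height (area 346.50 mm²); the cube at (4, 2) (footprint 5×22.5) is included at this height (area 112.50 mm²); Merging all regions: the regions partially overlap — summed areas 459.00 mm² minus the doubly-counted overlap 72.50 mm² gives 386.50 mm² — area = 386.50 mm². Checking containment: the cross-section at z = 20.55 is a subset of the cross-section at z = 7.8.

entirely on top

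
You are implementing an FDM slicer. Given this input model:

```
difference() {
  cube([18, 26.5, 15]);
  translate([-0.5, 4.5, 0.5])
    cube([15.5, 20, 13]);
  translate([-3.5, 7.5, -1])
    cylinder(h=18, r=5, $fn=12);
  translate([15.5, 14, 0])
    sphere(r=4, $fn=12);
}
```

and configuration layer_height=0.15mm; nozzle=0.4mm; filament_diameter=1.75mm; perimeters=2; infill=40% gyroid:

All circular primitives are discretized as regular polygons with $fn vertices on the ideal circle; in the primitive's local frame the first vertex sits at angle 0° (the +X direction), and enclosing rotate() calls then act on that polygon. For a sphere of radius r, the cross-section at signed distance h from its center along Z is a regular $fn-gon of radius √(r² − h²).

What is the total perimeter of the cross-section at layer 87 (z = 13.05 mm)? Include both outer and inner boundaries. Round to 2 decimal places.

At z = 13.05 mm: the cube (footprint 18×26.5) is included at this height (perimeter 89.00 mm); the 15.5×20 cube at (-0.5, 4.5) contributes its full rectangle (perimeter 71.00 mm); the cylinder at (-3.5, 7.5): section is a regular 12-gon, circumradius r=5 (perimeter = 2·12·5.000·sin(180°/12) = 31.06 mm); the sphere at (15.5, 14) does not reach this height (|z−center|=13.050 > r=4); Subtracting the remaining from the first: starting from the 18×26.5 cube, the 15.5×20 cube at (-0.5, 4.5) partially overlaps it — only the 300.00 mm² overlap (of its 310.00 mm²) is removed, clipping the outline; the r=5 cylinder at (-3.5, 7.5) partially overlaps it — only the 0.05 mm² overlap (of its 75.00 mm²) is removed, clipping the outline — boundary = 118.81 mm. Overall, the cross-section is a single solid region. Total boundary length (outer) = 118.81 mm.

118.81 mm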